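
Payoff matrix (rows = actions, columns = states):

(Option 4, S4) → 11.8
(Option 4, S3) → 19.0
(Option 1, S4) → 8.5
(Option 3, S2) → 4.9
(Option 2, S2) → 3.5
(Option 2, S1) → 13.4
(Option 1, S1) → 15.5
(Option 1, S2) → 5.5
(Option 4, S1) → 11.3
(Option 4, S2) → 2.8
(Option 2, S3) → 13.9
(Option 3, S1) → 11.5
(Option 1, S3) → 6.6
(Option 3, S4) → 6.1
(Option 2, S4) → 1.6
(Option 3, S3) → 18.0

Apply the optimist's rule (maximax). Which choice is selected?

Option 4

Row maxima: Option 1=15.5, Option 2=13.9, Option 3=18.0, Option 4=19.0
Best best-case = 19.0 → Option 4.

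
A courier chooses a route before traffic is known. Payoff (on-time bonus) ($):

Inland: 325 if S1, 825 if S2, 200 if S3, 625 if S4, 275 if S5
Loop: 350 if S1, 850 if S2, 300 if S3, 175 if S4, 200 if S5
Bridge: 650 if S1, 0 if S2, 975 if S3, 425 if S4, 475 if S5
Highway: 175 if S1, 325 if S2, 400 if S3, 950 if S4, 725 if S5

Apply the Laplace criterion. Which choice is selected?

Row averages: Inland=450, Loop=375, Bridge=505, Highway=515
Highest average = 515 → Highway.

Highway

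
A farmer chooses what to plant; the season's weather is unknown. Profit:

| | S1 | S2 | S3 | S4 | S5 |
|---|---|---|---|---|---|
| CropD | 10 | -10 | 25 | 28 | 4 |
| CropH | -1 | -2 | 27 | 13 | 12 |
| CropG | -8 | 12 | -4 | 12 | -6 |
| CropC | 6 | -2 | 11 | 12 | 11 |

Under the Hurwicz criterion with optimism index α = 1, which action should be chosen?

CropD

CropD: 1·28 + 0·(-10) = 28
CropH: 1·27 + 0·(-2) = 27
CropG: 1·12 + 0·(-8) = 12
CropC: 1·12 + 0·(-2) = 12
Highest Hurwicz score = 28 → CropD.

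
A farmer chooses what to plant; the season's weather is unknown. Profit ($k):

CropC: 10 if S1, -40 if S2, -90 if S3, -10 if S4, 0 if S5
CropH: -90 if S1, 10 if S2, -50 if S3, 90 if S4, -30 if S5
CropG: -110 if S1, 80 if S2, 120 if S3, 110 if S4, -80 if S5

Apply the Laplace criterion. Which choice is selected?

Row averages: CropC=-26, CropH=-14, CropG=24
Highest average = 24 → CropG.

CropG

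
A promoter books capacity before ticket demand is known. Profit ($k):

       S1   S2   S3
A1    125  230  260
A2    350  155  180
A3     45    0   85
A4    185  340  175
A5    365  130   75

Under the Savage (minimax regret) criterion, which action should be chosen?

A4

Column bests: S1=365, S2=340, S3=260.
A1 regrets: 240, 110, 0 → max 240
A2 regrets: 15, 185, 80 → max 185
A3 regrets: 320, 340, 175 → max 340
A4 regrets: 180, 0, 85 → max 180
A5 regrets: 0, 210, 185 → max 210
Smallest max regret = 180 → A4.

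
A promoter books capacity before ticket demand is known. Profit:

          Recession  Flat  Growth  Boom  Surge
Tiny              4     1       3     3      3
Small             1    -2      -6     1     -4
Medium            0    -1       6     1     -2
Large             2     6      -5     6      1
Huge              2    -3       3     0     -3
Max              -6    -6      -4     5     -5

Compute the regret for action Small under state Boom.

5

Best payoff under Boom is 6.
Regret = 6 − 1 = 5.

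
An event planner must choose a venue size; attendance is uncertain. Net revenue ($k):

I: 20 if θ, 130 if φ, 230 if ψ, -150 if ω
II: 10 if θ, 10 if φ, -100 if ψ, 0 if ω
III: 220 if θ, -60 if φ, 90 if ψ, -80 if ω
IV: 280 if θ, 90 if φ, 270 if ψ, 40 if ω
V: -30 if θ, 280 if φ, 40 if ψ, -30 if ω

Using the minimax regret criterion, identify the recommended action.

IV

Column bests: θ=280, φ=280, ψ=270, ω=40.
I regrets: 260, 150, 40, 190 → max 260
II regrets: 270, 270, 370, 40 → max 370
III regrets: 60, 340, 180, 120 → max 340
IV regrets: 0, 190, 0, 0 → max 190
V regrets: 310, 0, 230, 70 → max 310
Smallest max regret = 190 → IV.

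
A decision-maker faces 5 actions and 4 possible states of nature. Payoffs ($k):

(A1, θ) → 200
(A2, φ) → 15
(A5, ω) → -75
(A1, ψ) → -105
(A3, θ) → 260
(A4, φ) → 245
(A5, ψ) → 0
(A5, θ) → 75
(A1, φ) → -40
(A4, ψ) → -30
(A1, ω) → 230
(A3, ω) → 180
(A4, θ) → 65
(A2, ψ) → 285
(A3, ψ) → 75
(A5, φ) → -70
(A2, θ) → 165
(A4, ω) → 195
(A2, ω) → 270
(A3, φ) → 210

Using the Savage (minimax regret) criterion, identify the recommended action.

A3

Column bests: θ=260, φ=245, ψ=285, ω=270.
A1 regrets: 60, 285, 390, 40 → max 390
A2 regrets: 95, 230, 0, 0 → max 230
A3 regrets: 0, 35, 210, 90 → max 210
A4 regrets: 195, 0, 315, 75 → max 315
A5 regrets: 185, 315, 285, 345 → max 345
Smallest max regret = 210 → A3.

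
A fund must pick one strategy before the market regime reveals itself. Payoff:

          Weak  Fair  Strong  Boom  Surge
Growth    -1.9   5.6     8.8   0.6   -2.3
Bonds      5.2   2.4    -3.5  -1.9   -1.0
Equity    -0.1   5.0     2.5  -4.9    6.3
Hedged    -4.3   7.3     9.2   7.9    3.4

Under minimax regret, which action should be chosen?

Column bests: Weak=5.2, Fair=7.3, Strong=9.2, Boom=7.9, Surge=6.3.
Growth regrets: 7.1, 1.7, 0.4, 7.3, 8.6 → max 8.6
Bonds regrets: 0.0, 4.9, 12.7, 9.8, 7.3 → max 12.7
Equity regrets: 5.3, 2.3, 6.7, 12.8, 0.0 → max 12.8
Hedged regrets: 9.5, 0.0, 0.0, 0.0, 2.9 → max 9.5
Smallest max regret = 8.6 → Growth.

Growth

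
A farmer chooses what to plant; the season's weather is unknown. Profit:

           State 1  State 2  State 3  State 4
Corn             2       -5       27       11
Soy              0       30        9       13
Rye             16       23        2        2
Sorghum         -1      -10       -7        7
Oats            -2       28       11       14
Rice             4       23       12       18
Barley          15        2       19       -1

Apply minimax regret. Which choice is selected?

Rice

Column bests: State 1=16, State 2=30, State 3=27, State 4=18.
Corn regrets: 14, 35, 0, 7 → max 35
Soy regrets: 16, 0, 18, 5 → max 18
Rye regrets: 0, 7, 25, 16 → max 25
Sorghum regrets: 17, 40, 34, 11 → max 40
Oats regrets: 18, 2, 16, 4 → max 18
Rice regrets: 12, 7, 15, 0 → max 15
Barley regrets: 1, 28, 8, 19 → max 28
Smallest max regret = 15 → Rice.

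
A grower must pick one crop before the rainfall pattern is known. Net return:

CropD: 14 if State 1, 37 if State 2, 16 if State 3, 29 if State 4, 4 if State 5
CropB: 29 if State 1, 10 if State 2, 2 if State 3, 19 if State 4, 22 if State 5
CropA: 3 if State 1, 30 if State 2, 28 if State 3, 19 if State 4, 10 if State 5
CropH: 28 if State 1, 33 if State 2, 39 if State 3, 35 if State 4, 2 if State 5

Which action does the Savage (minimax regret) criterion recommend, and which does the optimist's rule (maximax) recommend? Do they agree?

Column bests: State 1=29, State 2=37, State 3=39, State 4=35, State 5=22.
CropD regrets: 15, 0, 23, 6, 18 → max 23
CropB regrets: 0, 27, 37, 16, 0 → max 37
CropA regrets: 26, 7, 11, 16, 12 → max 26
CropH regrets: 1, 4, 0, 0, 20 → max 20
Smallest max regret = 20 → CropH.
Row maxima: CropD=37, CropB=29, CropA=30, CropH=39
Best best-case = 39 → CropH.

minimax regret → CropH; maximax → CropH (agree)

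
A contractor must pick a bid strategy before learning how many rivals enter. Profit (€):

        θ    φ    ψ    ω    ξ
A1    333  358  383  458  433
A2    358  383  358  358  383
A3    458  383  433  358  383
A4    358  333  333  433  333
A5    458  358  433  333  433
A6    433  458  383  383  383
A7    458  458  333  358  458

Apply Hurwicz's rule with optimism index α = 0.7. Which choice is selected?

A1: 0.7·458 + 0.3·333 = 420.5
A2: 0.7·383 + 0.3·358 = 375.5
A3: 0.7·458 + 0.3·358 = 428
A4: 0.7·433 + 0.3·333 = 403
A5: 0.7·458 + 0.3·333 = 420.5
A6: 0.7·458 + 0.3·383 = 435.5
A7: 0.7·458 + 0.3·333 = 420.5
Highest Hurwicz score = 435.5 → A6.

A6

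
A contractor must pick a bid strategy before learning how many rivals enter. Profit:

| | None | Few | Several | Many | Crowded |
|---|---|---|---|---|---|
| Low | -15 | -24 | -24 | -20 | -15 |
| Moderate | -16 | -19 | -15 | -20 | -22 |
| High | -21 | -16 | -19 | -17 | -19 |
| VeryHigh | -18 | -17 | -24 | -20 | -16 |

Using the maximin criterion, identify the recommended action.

High

Row minima: Low=-24, Moderate=-22, High=-21, VeryHigh=-24
Best worst-case = -21 → High.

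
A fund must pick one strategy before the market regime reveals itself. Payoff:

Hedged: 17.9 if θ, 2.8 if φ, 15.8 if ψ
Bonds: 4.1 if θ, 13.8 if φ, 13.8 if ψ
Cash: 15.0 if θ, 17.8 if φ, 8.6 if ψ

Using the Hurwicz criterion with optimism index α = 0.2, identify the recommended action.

Hedged: 0.2·17.9 + 0.8·2.8 = 5.82
Bonds: 0.2·13.8 + 0.8·4.1 = 6.04
Cash: 0.2·17.8 + 0.8·8.6 = 10.44
Highest Hurwicz score = 10.44 → Cash.

Cash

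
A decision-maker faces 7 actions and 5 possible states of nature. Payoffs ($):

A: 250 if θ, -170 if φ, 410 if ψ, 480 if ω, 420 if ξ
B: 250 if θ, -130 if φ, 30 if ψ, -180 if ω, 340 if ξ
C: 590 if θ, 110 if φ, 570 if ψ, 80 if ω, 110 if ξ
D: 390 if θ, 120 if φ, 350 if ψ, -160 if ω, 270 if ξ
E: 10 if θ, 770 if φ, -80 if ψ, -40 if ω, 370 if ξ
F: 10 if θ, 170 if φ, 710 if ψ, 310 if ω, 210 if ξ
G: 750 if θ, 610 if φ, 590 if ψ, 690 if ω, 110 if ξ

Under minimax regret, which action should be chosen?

Column bests: θ=750, φ=770, ψ=710, ω=690, ξ=420.
A regrets: 500, 940, 300, 210, 0 → max 940
B regrets: 500, 900, 680, 870, 80 → max 900
C regrets: 160, 660, 140, 610, 310 → max 660
D regrets: 360, 650, 360, 850, 150 → max 850
E regrets: 740, 0, 790, 730, 50 → max 790
F regrets: 740, 600, 0, 380, 210 → max 740
G regrets: 0, 160, 120, 0, 310 → max 310
Smallest max regret = 310 → G.

G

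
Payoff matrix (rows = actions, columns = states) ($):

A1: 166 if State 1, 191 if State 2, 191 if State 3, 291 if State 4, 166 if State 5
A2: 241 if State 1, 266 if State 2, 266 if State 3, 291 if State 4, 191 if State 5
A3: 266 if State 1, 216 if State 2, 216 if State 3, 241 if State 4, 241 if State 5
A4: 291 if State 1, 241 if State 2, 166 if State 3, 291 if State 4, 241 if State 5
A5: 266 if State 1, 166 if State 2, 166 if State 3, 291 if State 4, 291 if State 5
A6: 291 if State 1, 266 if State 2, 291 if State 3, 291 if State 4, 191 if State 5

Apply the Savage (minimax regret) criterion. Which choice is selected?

Column bests: State 1=291, State 2=266, State 3=291, State 4=291, State 5=291.
A1 regrets: 125, 75, 100, 0, 125 → max 125
A2 regrets: 50, 0, 25, 0, 100 → max 100
A3 regrets: 25, 50, 75, 50, 50 → max 75
A4 regrets: 0, 25, 125, 0, 50 → max 125
A5 regrets: 25, 100, 125, 0, 0 → max 125
A6 regrets: 0, 0, 0, 0, 100 → max 100
Smallest max regret = 75 → A3.

A3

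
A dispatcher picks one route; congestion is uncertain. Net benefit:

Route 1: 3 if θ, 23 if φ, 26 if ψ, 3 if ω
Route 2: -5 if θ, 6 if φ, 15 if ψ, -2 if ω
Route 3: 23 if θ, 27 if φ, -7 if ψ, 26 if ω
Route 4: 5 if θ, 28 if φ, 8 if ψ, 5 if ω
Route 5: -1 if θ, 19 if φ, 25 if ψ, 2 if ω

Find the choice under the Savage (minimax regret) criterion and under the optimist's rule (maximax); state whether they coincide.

minimax regret → Route 4; maximax → Route 4 (agree)

Column bests: θ=23, φ=28, ψ=26, ω=26.
Route 1 regrets: 20, 5, 0, 23 → max 23
Route 2 regrets: 28, 22, 11, 28 → max 28
Route 3 regrets: 0, 1, 33, 0 → max 33
Route 4 regrets: 18, 0, 18, 21 → max 21
Route 5 regrets: 24, 9, 1, 24 → max 24
Smallest max regret = 21 → Route 4.
Row maxima: Route 1=26, Route 2=15, Route 3=27, Route 4=28, Route 5=25
Best best-case = 28 → Route 4.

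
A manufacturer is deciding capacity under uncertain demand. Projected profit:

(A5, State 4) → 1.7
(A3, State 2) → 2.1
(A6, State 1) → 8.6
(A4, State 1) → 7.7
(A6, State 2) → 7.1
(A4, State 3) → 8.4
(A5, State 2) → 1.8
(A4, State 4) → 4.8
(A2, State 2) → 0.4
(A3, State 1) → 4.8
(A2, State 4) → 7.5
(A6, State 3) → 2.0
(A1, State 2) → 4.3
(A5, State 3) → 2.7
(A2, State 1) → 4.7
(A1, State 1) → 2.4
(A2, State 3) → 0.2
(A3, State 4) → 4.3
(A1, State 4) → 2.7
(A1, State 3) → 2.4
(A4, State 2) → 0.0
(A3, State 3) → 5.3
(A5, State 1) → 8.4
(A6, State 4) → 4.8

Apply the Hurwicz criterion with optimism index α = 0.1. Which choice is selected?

A1: 0.1·4.3 + 0.9·2.4 = 2.59
A2: 0.1·7.5 + 0.9·0.2 = 0.93
A3: 0.1·5.3 + 0.9·2.1 = 2.42
A4: 0.1·8.4 + 0.9·0.0 = 0.84
A5: 0.1·8.4 + 0.9·1.7 = 2.37
A6: 0.1·8.6 + 0.9·2.0 = 2.66
Highest Hurwicz score = 2.66 → A6.

A6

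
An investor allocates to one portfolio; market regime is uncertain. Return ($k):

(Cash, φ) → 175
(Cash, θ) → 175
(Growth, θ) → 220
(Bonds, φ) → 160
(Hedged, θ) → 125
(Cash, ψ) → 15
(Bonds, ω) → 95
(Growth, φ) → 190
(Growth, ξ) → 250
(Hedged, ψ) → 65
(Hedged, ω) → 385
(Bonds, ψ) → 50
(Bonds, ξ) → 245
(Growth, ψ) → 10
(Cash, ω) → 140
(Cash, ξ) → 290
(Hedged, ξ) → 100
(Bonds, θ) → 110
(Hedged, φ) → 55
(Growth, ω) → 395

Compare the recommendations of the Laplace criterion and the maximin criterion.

laplace → Growth; maximin → Hedged (disagree)

Row averages: Cash=159, Growth=213, Hedged=146, Bonds=132
Highest average = 213 → Growth.
Row minima: Cash=15, Growth=10, Hedged=55, Bonds=50
Best worst-case = 55 → Hedged.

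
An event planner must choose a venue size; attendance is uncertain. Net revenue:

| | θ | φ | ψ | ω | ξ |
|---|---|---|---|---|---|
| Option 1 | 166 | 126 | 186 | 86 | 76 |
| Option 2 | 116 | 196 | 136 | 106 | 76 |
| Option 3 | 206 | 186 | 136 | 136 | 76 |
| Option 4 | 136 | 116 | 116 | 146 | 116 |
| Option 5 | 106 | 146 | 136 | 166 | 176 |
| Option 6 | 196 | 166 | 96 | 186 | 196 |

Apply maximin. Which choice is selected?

Option 4

Row minima: Option 1=76, Option 2=76, Option 3=76, Option 4=116, Option 5=106, Option 6=96
Best worst-case = 116 → Option 4.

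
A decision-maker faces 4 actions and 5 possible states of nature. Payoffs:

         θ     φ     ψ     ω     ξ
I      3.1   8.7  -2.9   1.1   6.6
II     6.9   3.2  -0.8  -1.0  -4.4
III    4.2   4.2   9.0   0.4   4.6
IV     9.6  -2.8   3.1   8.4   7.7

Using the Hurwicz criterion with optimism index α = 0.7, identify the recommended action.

III

I: 0.7·8.7 + 0.3·(-2.9) = 5.22
II: 0.7·6.9 + 0.3·(-4.4) = 3.51
III: 0.7·9.0 + 0.3·0.4 = 6.42
IV: 0.7·9.6 + 0.3·(-2.8) = 5.88
Highest Hurwicz score = 6.42 → III.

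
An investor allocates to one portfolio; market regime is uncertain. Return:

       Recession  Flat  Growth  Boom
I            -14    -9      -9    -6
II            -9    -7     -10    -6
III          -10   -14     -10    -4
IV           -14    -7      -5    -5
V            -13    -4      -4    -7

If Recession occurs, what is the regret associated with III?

Best payoff under Recession is -9.
Regret = -9 − (-10) = 1.

1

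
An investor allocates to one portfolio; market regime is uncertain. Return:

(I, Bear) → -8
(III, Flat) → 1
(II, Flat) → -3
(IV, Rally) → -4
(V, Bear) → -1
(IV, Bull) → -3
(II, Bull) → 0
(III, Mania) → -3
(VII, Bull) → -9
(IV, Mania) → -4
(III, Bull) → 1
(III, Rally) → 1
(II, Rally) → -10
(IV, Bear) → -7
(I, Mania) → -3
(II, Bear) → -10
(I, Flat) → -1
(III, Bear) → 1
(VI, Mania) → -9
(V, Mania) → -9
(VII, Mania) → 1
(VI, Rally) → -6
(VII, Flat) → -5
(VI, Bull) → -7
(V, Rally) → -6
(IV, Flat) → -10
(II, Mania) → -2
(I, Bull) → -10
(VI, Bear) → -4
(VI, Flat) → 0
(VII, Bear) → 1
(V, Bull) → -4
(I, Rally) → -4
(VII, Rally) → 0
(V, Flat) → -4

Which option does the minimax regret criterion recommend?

Column bests: Bear=1, Flat=1, Bull=1, Rally=1, Mania=1.
I regrets: 9, 2, 11, 5, 4 → max 11
II regrets: 11, 4, 1, 11, 3 → max 11
III regrets: 0, 0, 0, 0, 4 → max 4
IV regrets: 8, 11, 4, 5, 5 → max 11
V regrets: 2, 5, 5, 7, 10 → max 10
VI regrets: 5, 1, 8, 7, 10 → max 10
VII regrets: 0, 6, 10, 1, 0 → max 10
Smallest max regret = 4 → III.

III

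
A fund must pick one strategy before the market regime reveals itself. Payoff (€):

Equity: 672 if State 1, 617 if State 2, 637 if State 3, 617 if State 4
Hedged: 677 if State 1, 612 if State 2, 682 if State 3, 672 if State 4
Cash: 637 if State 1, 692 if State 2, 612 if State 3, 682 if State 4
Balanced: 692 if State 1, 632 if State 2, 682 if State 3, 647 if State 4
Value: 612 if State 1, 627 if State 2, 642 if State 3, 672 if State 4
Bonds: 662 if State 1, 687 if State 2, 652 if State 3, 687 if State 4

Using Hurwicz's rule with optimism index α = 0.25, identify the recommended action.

Equity: 0.25·672 + 0.75·617 = 630.75
Hedged: 0.25·682 + 0.75·612 = 629.5
Cash: 0.25·692 + 0.75·612 = 632
Balanced: 0.25·692 + 0.75·632 = 647
Value: 0.25·672 + 0.75·612 = 627
Bonds: 0.25·687 + 0.75·652 = 660.75
Highest Hurwicz score = 660.75 → Bonds.

Bonds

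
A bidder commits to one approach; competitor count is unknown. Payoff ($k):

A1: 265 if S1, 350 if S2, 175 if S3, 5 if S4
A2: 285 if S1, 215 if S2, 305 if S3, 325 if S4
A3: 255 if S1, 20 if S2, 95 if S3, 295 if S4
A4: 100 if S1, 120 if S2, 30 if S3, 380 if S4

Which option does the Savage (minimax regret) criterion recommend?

A2

Column bests: S1=285, S2=350, S3=305, S4=380.
A1 regrets: 20, 0, 130, 375 → max 375
A2 regrets: 0, 135, 0, 55 → max 135
A3 regrets: 30, 330, 210, 85 → max 330
A4 regrets: 185, 230, 275, 0 → max 275
Smallest max regret = 135 → A2.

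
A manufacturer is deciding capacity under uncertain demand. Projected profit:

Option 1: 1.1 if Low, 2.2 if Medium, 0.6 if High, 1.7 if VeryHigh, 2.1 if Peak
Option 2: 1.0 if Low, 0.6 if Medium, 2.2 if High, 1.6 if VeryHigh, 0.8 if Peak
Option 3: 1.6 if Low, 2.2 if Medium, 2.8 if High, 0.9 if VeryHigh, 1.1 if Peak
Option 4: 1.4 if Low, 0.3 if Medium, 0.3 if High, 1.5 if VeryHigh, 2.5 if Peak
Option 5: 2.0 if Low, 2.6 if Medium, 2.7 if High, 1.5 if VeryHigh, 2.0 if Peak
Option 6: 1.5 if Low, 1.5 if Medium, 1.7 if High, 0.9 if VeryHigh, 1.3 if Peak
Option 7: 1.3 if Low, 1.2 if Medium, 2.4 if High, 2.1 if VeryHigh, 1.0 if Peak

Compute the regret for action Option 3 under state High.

0.0

Best payoff under High is 2.8.
Regret = 2.8 − 2.8 = 0.0.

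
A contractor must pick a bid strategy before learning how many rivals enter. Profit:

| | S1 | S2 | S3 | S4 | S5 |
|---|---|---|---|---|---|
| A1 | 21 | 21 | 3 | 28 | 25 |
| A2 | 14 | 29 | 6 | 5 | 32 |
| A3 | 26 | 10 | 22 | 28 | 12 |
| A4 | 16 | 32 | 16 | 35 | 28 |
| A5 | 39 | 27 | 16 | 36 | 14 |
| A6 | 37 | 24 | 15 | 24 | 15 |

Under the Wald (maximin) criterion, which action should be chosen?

Row minima: A1=3, A2=5, A3=10, A4=16, A5=14, A6=15
Best worst-case = 16 → A4.

A4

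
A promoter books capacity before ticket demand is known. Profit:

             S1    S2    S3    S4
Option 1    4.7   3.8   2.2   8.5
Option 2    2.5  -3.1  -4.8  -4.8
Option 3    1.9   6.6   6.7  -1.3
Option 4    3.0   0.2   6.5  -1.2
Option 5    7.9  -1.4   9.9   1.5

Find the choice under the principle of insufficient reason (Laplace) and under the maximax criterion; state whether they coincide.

laplace → Option 1; maximax → Option 5 (disagree)

Row averages: Option 1=4.8, Option 2=-2.55, Option 3=3.475, Option 4=2.125, Option 5=4.475
Highest average = 4.8 → Option 1.
Row maxima: Option 1=8.5, Option 2=2.5, Option 3=6.7, Option 4=6.5, Option 5=9.9
Best best-case = 9.9 → Option 5.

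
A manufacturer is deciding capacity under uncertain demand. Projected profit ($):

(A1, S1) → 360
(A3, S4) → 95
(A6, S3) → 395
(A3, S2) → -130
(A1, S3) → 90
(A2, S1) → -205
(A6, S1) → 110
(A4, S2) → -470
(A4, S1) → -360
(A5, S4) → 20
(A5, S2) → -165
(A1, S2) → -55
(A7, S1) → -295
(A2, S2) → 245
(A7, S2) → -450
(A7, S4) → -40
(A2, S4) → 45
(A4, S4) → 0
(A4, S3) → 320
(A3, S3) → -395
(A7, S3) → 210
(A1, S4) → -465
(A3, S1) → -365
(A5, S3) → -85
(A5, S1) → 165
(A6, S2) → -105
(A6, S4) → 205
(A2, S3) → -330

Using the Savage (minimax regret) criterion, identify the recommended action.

Column bests: S1=360, S2=245, S3=395, S4=205.
A1 regrets: 0, 300, 305, 670 → max 670
A2 regrets: 565, 0, 725, 160 → max 725
A3 regrets: 725, 375, 790, 110 → max 790
A4 regrets: 720, 715, 75, 205 → max 720
A5 regrets: 195, 410, 480, 185 → max 480
A6 regrets: 250, 350, 0, 0 → max 350
A7 regrets: 655, 695, 185, 245 → max 695
Smallest max regret = 350 → A6.

A6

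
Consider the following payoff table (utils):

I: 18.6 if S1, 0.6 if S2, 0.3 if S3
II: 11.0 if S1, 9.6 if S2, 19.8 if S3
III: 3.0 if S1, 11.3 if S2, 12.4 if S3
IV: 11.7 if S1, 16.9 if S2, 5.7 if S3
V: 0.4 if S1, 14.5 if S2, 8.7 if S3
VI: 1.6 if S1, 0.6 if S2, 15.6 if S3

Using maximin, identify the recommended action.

II

Row minima: I=0.3, II=9.6, III=3.0, IV=5.7, V=0.4, VI=0.6
Best worst-case = 9.6 → II.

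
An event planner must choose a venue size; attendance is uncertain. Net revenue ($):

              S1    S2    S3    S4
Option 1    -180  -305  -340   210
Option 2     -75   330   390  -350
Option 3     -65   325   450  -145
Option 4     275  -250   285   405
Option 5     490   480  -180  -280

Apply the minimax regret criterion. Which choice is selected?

Option 3

Column bests: S1=490, S2=480, S3=450, S4=405.
Option 1 regrets: 670, 785, 790, 195 → max 790
Option 2 regrets: 565, 150, 60, 755 → max 755
Option 3 regrets: 555, 155, 0, 550 → max 555
Option 4 regrets: 215, 730, 165, 0 → max 730
Option 5 regrets: 0, 0, 630, 685 → max 685
Smallest max regret = 555 → Option 3.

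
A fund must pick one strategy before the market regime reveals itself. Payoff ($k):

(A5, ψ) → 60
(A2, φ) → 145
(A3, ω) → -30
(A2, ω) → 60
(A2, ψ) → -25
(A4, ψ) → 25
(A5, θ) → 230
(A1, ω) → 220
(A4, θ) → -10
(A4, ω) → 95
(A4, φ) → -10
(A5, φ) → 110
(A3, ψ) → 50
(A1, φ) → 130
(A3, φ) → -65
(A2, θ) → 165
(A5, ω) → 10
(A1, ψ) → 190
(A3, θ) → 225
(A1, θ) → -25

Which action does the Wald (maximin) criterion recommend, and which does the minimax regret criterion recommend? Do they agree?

maximin → A5; minimax regret → A5 (agree)

Row minima: A1=-25, A2=-25, A3=-65, A4=-10, A5=10
Best worst-case = 10 → A5.
Column bests: θ=230, φ=145, ψ=190, ω=220.
A1 regrets: 255, 15, 0, 0 → max 255
A2 regrets: 65, 0, 215, 160 → max 215
A3 regrets: 5, 210, 140, 250 → max 250
A4 regrets: 240, 155, 165, 125 → max 240
A5 regrets: 0, 35, 130, 210 → max 210
Smallest max regret = 210 → A5.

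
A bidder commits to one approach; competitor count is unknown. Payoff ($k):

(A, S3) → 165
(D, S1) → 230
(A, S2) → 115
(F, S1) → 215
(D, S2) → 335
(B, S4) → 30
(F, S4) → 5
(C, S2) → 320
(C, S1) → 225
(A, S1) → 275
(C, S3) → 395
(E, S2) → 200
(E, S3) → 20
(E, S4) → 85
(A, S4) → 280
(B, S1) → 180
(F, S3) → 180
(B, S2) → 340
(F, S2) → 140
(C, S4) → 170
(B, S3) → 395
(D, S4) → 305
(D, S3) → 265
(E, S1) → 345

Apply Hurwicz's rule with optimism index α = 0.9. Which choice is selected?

A: 0.9·280 + 0.1·115 = 263.5
B: 0.9·395 + 0.1·30 = 358.5
C: 0.9·395 + 0.1·170 = 372.5
D: 0.9·335 + 0.1·230 = 324.5
E: 0.9·345 + 0.1·20 = 312.5
F: 0.9·215 + 0.1·5 = 194
Highest Hurwicz score = 372.5 → C.

C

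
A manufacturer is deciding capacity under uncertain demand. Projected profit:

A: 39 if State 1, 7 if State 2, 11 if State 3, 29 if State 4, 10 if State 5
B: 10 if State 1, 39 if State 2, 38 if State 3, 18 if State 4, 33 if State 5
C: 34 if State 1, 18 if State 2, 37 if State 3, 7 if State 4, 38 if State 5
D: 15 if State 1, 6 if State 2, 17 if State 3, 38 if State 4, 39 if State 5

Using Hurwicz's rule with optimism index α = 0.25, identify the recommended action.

A: 0.25·39 + 0.75·7 = 15
B: 0.25·39 + 0.75·10 = 17.25
C: 0.25·38 + 0.75·7 = 14.75
D: 0.25·39 + 0.75·6 = 14.25
Highest Hurwicz score = 17.25 → B.

B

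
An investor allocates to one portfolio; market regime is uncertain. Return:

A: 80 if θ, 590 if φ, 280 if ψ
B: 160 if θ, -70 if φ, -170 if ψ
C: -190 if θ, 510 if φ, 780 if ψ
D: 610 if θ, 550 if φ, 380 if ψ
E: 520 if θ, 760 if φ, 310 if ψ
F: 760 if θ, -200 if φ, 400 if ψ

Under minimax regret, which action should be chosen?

D

Column bests: θ=760, φ=760, ψ=780.
A regrets: 680, 170, 500 → max 680
B regrets: 600, 830, 950 → max 950
C regrets: 950, 250, 0 → max 950
D regrets: 150, 210, 400 → max 400
E regrets: 240, 0, 470 → max 470
F regrets: 0, 960, 380 → max 960
Smallest max regret = 400 → D.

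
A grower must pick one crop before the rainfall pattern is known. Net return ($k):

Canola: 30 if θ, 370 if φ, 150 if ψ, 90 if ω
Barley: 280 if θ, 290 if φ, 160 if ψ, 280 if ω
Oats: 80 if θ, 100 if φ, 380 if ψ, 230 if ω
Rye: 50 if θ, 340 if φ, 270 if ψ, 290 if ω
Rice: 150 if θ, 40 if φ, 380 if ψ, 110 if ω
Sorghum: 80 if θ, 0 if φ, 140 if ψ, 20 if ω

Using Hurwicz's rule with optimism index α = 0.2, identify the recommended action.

Canola: 0.2·370 + 0.8·30 = 98
Barley: 0.2·290 + 0.8·160 = 186
Oats: 0.2·380 + 0.8·80 = 140
Rye: 0.2·340 + 0.8·50 = 108
Rice: 0.2·380 + 0.8·40 = 108
Sorghum: 0.2·140 + 0.8·0 = 28
Highest Hurwicz score = 186 → Barley.

Barley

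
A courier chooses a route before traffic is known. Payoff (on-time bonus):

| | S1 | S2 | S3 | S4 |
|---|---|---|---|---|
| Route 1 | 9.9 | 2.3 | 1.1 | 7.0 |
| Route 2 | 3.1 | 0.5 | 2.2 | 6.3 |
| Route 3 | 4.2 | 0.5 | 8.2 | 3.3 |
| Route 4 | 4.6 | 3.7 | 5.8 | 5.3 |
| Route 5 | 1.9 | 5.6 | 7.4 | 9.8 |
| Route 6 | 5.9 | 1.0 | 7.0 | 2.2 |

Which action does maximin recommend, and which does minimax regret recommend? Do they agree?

Row minima: Route 1=1.1, Route 2=0.5, Route 3=0.5, Route 4=3.7, Route 5=1.9, Route 6=1.0
Best worst-case = 3.7 → Route 4.
Column bests: S1=9.9, S2=5.6, S3=8.2, S4=9.8.
Route 1 regrets: 0.0, 3.3, 7.1, 2.8 → max 7.1
Route 2 regrets: 6.8, 5.1, 6.0, 3.5 → max 6.8
Route 3 regrets: 5.7, 5.1, 0.0, 6.5 → max 6.5
Route 4 regrets: 5.3, 1.9, 2.4, 4.5 → max 5.3
Route 5 regrets: 8.0, 0.0, 0.8, 0.0 → max 8.0
Route 6 regrets: 4.0, 4.6, 1.2, 7.6 → max 7.6
Smallest max regret = 5.3 → Route 4.

maximin → Route 4; minimax regret → Route 4 (agree)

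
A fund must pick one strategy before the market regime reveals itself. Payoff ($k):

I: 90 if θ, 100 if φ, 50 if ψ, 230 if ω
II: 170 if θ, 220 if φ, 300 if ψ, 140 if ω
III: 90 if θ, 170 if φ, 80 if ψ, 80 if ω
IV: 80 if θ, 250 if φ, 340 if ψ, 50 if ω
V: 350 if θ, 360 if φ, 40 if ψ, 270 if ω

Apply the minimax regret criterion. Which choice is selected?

Column bests: θ=350, φ=360, ψ=340, ω=270.
I regrets: 260, 260, 290, 40 → max 290
II regrets: 180, 140, 40, 130 → max 180
III regrets: 260, 190, 260, 190 → max 260
IV regrets: 270, 110, 0, 220 → max 270
V regrets: 0, 0, 300, 0 → max 300
Smallest max regret = 180 → II.

II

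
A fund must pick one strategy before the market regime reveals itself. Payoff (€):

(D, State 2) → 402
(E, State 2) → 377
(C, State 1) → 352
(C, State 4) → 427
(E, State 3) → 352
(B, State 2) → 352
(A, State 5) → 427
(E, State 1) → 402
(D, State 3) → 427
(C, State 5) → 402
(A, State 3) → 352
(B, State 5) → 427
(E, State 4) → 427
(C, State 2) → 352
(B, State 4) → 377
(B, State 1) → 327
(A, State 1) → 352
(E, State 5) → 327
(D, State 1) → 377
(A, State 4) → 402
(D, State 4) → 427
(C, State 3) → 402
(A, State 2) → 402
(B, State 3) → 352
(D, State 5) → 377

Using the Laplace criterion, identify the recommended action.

Row averages: A=387, B=367, C=387, D=402, E=377
Highest average = 402 → D.

D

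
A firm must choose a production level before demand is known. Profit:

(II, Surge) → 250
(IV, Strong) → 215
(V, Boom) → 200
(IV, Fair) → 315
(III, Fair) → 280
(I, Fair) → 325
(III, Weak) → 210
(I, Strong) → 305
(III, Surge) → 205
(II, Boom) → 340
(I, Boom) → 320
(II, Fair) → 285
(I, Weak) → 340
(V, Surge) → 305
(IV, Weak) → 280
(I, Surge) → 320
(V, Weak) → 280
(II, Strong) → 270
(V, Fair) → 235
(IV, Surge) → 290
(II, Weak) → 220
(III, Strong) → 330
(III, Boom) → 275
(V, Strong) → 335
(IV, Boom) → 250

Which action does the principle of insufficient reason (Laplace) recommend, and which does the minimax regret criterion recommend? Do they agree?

Row averages: I=322, II=273, III=260, IV=270, V=271
Highest average = 322 → I.
Column bests: Weak=340, Fair=325, Strong=335, Boom=340, Surge=320.
I regrets: 0, 0, 30, 20, 0 → max 30
II regrets: 120, 40, 65, 0, 70 → max 120
III regrets: 130, 45, 5, 65, 115 → max 130
IV regrets: 60, 10, 120, 90, 30 → max 120
V regrets: 60, 90, 0, 140, 15 → max 140
Smallest max regret = 30 → I.

laplace → I; minimax regret → I (agree)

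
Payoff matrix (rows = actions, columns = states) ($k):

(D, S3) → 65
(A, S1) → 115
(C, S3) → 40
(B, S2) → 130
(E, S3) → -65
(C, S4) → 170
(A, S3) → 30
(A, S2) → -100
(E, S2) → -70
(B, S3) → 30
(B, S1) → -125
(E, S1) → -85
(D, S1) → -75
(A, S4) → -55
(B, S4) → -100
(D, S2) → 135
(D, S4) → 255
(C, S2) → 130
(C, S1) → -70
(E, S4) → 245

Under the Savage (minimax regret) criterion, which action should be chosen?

Column bests: S1=115, S2=135, S3=65, S4=255.
A regrets: 0, 235, 35, 310 → max 310
B regrets: 240, 5, 35, 355 → max 355
C regrets: 185, 5, 25, 85 → max 185
D regrets: 190, 0, 0, 0 → max 190
E regrets: 200, 205, 130, 10 → max 205
Smallest max regret = 185 → C.

C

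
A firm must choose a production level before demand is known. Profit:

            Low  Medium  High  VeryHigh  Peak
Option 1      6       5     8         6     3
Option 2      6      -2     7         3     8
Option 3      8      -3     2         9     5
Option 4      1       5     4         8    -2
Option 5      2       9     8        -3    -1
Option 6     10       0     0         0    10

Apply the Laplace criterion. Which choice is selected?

Row averages: Option 1=5.6, Option 2=4.4, Option 3=4.2, Option 4=3.2, Option 5=3, Option 6=4
Highest average = 5.6 → Option 1.

Option 1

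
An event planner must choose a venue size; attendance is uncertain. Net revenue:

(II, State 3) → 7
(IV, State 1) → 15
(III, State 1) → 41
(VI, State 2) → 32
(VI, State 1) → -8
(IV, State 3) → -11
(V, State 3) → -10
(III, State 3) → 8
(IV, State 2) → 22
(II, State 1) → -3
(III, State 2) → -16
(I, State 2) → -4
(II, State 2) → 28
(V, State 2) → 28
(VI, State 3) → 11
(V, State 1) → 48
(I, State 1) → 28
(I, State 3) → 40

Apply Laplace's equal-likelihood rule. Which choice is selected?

V

Row averages: I=64/3, II=32/3, III=11, IV=26/3, V=22, VI=35/3
Highest average = 22 → V.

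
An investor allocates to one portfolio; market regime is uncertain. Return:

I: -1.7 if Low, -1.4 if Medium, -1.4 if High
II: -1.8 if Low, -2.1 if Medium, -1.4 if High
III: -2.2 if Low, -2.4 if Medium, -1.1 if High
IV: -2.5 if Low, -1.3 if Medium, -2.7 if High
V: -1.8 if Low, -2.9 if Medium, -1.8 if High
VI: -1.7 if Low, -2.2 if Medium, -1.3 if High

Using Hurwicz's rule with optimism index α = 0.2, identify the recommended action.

I

I: 0.2·(-1.4) + 0.8·(-1.7) = -1.64
II: 0.2·(-1.4) + 0.8·(-2.1) = -1.96
III: 0.2·(-1.1) + 0.8·(-2.4) = -2.14
IV: 0.2·(-1.3) + 0.8·(-2.7) = -2.42
V: 0.2·(-1.8) + 0.8·(-2.9) = -2.68
VI: 0.2·(-1.3) + 0.8·(-2.2) = -2.02
Highest Hurwicz score = -1.64 → I.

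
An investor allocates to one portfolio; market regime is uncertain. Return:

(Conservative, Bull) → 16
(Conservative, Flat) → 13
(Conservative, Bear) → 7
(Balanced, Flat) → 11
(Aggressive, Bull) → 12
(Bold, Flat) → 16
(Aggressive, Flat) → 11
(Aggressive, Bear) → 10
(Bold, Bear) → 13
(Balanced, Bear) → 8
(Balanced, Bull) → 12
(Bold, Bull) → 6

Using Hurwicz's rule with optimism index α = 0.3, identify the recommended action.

Conservative: 0.3·16 + 0.7·7 = 9.7
Balanced: 0.3·12 + 0.7·8 = 9.2
Aggressive: 0.3·12 + 0.7·10 = 10.6
Bold: 0.3·16 + 0.7·6 = 9
Highest Hurwicz score = 10.6 → Aggressive.

Aggressive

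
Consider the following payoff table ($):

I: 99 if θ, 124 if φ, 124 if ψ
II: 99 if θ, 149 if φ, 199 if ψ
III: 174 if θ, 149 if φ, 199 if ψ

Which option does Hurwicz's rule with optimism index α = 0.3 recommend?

I: 0.3·124 + 0.7·99 = 106.5
II: 0.3·199 + 0.7·99 = 129
III: 0.3·199 + 0.7·149 = 164
Highest Hurwicz score = 164 → III.

III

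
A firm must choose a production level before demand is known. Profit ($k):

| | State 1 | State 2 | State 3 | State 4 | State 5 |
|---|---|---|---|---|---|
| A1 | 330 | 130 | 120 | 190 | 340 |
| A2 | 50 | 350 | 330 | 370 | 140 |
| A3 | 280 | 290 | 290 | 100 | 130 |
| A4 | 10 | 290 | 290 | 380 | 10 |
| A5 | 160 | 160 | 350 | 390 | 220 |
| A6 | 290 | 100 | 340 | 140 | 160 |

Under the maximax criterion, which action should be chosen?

A5

Row maxima: A1=340, A2=370, A3=290, A4=380, A5=390, A6=340
Best best-case = 390 → A5.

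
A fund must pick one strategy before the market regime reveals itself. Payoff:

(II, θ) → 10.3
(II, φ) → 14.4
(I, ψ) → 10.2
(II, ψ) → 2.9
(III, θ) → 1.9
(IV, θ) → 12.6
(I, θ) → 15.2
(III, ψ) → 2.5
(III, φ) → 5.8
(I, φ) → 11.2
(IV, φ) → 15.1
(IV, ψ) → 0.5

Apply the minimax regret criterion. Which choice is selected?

Column bests: θ=15.2, φ=15.1, ψ=10.2.
I regrets: 0.0, 3.9, 0.0 → max 3.9
II regrets: 4.9, 0.7, 7.3 → max 7.3
III regrets: 13.3, 9.3, 7.7 → max 13.3
IV regrets: 2.6, 0.0, 9.7 → max 9.7
Smallest max regret = 3.9 → I.

I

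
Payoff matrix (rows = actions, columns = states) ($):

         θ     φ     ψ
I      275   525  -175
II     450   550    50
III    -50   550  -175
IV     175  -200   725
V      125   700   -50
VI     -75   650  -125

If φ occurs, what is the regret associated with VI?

50

Best payoff under φ is 700.
Regret = 700 − 650 = 50.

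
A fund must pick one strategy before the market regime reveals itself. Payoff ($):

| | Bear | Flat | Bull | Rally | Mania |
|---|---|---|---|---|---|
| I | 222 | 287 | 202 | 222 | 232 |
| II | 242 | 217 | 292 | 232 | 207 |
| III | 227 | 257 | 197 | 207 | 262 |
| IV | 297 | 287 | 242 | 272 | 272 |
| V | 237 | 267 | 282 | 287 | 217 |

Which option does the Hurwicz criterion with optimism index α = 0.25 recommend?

I: 0.25·287 + 0.75·202 = 223.25
II: 0.25·292 + 0.75·207 = 228.25
III: 0.25·262 + 0.75·197 = 213.25
IV: 0.25·297 + 0.75·242 = 255.75
V: 0.25·287 + 0.75·217 = 234.5
Highest Hurwicz score = 255.75 → IV.

IV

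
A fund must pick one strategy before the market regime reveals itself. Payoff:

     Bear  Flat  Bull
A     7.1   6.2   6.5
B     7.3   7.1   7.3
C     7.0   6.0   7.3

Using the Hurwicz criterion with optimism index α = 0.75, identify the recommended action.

B

A: 0.75·7.1 + 0.25·6.2 = 6.875
B: 0.75·7.3 + 0.25·7.1 = 7.25
C: 0.75·7.3 + 0.25·6.0 = 6.975
Highest Hurwicz score = 7.25 → B.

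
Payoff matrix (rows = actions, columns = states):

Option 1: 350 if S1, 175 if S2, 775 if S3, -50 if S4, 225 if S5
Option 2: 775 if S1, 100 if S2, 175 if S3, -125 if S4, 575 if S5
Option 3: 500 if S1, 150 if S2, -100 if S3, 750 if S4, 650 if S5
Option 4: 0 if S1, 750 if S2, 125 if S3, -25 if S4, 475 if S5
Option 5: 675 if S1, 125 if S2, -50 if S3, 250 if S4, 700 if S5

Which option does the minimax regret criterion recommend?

Option 4

Column bests: S1=775, S2=750, S3=775, S4=750, S5=700.
Option 1 regrets: 425, 575, 0, 800, 475 → max 800
Option 2 regrets: 0, 650, 600, 875, 125 → max 875
Option 3 regrets: 275, 600, 875, 0, 50 → max 875
Option 4 regrets: 775, 0, 650, 775, 225 → max 775
Option 5 regrets: 100, 625, 825, 500, 0 → max 825
Smallest max regret = 775 → Option 4.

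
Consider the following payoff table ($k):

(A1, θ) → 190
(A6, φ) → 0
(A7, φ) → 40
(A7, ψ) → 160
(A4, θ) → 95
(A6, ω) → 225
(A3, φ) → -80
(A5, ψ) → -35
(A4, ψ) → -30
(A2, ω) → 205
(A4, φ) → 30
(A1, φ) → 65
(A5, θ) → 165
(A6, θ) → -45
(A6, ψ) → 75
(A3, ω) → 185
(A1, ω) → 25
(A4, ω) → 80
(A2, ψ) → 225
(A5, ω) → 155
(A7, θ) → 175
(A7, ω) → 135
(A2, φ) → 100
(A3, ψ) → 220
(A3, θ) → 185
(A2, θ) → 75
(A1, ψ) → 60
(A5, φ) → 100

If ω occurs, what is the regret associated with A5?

70

Best payoff under ω is 225.
Regret = 225 − 155 = 70.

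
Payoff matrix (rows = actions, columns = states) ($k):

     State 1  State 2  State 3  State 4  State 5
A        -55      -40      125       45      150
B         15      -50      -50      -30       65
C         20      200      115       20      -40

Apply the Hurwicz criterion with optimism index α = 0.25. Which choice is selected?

C

A: 0.25·150 + 0.75·(-55) = -3.75
B: 0.25·65 + 0.75·(-50) = -21.25
C: 0.25·200 + 0.75·(-40) = 20
Highest Hurwicz score = 20 → C.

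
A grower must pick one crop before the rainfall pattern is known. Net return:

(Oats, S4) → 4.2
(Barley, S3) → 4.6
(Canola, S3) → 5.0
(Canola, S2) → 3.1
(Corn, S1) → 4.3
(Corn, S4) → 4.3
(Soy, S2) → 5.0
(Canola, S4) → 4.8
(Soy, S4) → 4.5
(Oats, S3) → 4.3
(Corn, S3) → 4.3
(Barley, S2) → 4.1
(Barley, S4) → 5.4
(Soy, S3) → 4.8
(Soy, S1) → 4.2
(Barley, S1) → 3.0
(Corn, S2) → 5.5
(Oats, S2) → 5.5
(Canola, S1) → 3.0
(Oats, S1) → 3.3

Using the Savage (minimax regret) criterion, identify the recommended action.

Column bests: S1=4.3, S2=5.5, S3=5.0, S4=5.4.
Corn regrets: 0.0, 0.0, 0.7, 1.1 → max 1.1
Soy regrets: 0.1, 0.5, 0.2, 0.9 → max 0.9
Canola regrets: 1.3, 2.4, 0.0, 0.6 → max 2.4
Barley regrets: 1.3, 1.4, 0.4, 0.0 → max 1.4
Oats regrets: 1.0, 0.0, 0.7, 1.2 → max 1.2
Smallest max regret = 0.9 → Soy.

Soy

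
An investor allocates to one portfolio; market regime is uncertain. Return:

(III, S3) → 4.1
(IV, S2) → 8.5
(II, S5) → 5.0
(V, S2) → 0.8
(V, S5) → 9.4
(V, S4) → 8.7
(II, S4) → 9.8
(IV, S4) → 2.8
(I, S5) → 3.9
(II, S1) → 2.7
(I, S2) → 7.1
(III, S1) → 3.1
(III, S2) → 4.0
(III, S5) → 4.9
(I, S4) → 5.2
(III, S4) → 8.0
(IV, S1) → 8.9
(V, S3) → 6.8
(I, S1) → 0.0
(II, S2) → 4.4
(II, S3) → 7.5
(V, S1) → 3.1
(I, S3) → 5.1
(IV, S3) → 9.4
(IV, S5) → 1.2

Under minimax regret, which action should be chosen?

Column bests: S1=8.9, S2=8.5, S3=9.4, S4=9.8, S5=9.4.
I regrets: 8.9, 1.4, 4.3, 4.6, 5.5 → max 8.9
II regrets: 6.2, 4.1, 1.9, 0.0, 4.4 → max 6.2
III regrets: 5.8, 4.5, 5.3, 1.8, 4.5 → max 5.8
IV regrets: 0.0, 0.0, 0.0, 7.0, 8.2 → max 8.2
V regrets: 5.8, 7.7, 2.6, 1.1, 0.0 → max 7.7
Smallest max regret = 5.8 → III.

III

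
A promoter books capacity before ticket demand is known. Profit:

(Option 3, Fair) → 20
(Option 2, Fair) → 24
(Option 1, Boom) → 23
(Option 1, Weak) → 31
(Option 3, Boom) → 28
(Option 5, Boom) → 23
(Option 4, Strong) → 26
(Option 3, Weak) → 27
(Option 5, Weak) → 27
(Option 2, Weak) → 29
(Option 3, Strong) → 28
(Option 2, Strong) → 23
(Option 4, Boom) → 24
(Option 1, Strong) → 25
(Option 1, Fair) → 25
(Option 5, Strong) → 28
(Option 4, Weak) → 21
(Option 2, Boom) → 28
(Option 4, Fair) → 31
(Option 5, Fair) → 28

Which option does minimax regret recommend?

Column bests: Weak=31, Fair=31, Strong=28, Boom=28.
Option 1 regrets: 0, 6, 3, 5 → max 6
Option 2 regrets: 2, 7, 5, 0 → max 7
Option 3 regrets: 4, 11, 0, 0 → max 11
Option 4 regrets: 10, 0, 2, 4 → max 10
Option 5 regrets: 4, 3, 0, 5 → max 5
Smallest max regret = 5 → Option 5.

Option 5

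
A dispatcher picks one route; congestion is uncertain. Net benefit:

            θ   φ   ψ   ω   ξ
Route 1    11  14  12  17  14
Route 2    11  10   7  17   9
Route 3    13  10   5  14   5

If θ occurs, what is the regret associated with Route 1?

2

Best payoff under θ is 13.
Regret = 13 − 11 = 2.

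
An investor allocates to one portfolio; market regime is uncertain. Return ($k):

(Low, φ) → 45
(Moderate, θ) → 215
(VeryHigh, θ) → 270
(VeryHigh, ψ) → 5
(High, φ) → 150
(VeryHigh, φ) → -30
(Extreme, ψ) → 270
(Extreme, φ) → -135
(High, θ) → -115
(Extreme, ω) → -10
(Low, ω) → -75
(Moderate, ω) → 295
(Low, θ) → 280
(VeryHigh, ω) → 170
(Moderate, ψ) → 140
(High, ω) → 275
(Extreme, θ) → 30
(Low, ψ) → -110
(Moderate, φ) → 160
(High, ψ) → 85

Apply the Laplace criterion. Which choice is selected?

Row averages: Low=35, Moderate=202.5, High=98.75, VeryHigh=103.75, Extreme=38.75
Highest average = 202.5 → Moderate.

Moderate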